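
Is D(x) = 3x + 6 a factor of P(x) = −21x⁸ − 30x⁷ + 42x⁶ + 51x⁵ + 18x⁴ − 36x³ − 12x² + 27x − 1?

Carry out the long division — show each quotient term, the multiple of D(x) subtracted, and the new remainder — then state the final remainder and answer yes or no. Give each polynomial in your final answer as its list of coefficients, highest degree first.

R = [-7], so D(x) is not a factor of P(x). no

Step 1: lead(−21x⁸ − 30x⁷ + 42x⁶ + 51x⁵ + 18x⁴ − 36x³ − 12x² + 27x − 1) ÷ lead(D) = −21x⁸ ÷ 3x = −7x⁷. Subtract (−7x⁷)·D = −21x⁸ − 42x⁷. Remainder: 12x⁷ + 42x⁶ + 51x⁵ + 18x⁴ − 36x³ − 12x² + 27x − 1.
Step 2: lead(12x⁷ + 42x⁶ + 51x⁵ + 18x⁴ − 36x³ − 12x² + 27x − 1) ÷ lead(D) = 12x⁷ ÷ 3x = 4x⁶. Subtract (4x⁶)·D = 12x⁷ + 24x⁶. Remainder: 18x⁶ + 51x⁵ + 18x⁴ − 36x³ − 12x² + 27x − 1.
Step 3: lead(18x⁶ + 51x⁵ + 18x⁴ − 36x³ − 12x² + 27x − 1) ÷ lead(D) = 18x⁶ ÷ 3x = 6x⁵. Subtract (6x⁵)·D = 18x⁶ + 36x⁵. Remainder: 15x⁵ + 18x⁴ − 36x³ − 12x² + 27x − 1.
Step 4: lead(15x⁵ + 18x⁴ − 36x³ − 12x² + 27x − 1) ÷ lead(D) = 15x⁵ ÷ 3x = 5x⁴. Subtract (5x⁴)·D = 15x⁵ + 30x⁴. Remainder: −12x⁴ − 36x³ − 12x² + 27x − 1.
Step 5: lead(−12x⁴ − 36x³ − 12x² + 27x − 1) ÷ lead(D) = −12x⁴ ÷ 3x = −4x³. Subtract (−4x³)·D = −12x⁴ − 24x³. Remainder: −12x³ − 12x² + 27x − 1.
Step 6: lead(−12x³ − 12x² + 27x − 1) ÷ lead(D) = −12x³ ÷ 3x = −4x². Subtract (−4x²)·D = −12x³ − 24x². Remainder: 12x² + 27x − 1.
Step 7: lead(12x² + 27x − 1) ÷ lead(D) = 12x² ÷ 3x = 4x. Subtract (4x)·D = 12x² + 24x. Remainder: 3x − 1.
Step 8: lead(3x − 1) ÷ lead(D) = 3x ÷ 3x = 1. Subtract (1)·D = 3x + 6. Remainder: −7.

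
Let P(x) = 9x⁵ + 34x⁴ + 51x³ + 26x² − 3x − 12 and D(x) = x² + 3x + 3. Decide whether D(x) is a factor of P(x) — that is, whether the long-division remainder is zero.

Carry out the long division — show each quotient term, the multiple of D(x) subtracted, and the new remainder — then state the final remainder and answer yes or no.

Step 1: lead(9x⁵ + 34x⁴ + 51x³ + 26x² − 3x − 12) ÷ lead(D) = 9x⁵ ÷ x² = 9x³. Subtract (9x³)·D = 9x⁵ + 27x⁴ + 27x³. Remainder: 7x⁴ + 24x³ + 26x² − 3x − 12.
Step 2: lead(7x⁴ + 24x³ + 26x² − 3x − 12) ÷ lead(D) = 7x⁴ ÷ x² = 7x². Subtract (7x²)·D = 7x⁴ + 21x³ + 21x². Remainder: 3x³ + 5x² − 3x − 12.
Step 3: lead(3x³ + 5x² − 3x − 12) ÷ lead(D) = 3x³ ÷ x² = 3x. Subtract (3x)·D = 3x³ + 9x² + 9x. Remainder: −4x² − 12x − 12.
Step 4: lead(−4x² − 12x − 12) ÷ lead(D) = −4x² ÷ x² = −4. Subtract (−4)·D = −4x² − 12x − 12. Remainder: 0.

R(x) = 0, so D(x) is a factor of P(x). yes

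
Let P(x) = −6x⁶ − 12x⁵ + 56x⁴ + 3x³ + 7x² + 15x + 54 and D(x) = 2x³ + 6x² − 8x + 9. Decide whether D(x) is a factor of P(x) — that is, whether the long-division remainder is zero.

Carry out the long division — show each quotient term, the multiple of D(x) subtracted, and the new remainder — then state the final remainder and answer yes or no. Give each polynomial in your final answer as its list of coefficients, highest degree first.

R = [0], so D(x) is a factor of P(x). yes

Step 1: lead(−6x⁶ − 12x⁵ + 56x⁴ + 3x³ + 7x² + 15x + 54) ÷ lead(D) = −6x⁶ ÷ 2x³ = −3x³. Subtract (−3x³)·D = −6x⁶ − 18x⁵ + 24x⁴ − 27x³. Remainder: 6x⁵ + 32x⁴ + 30x³ + 7x² + 15x + 54.
Step 2: lead(6x⁵ + 32x⁴ + 30x³ + 7x² + 15x + 54) ÷ lead(D) = 6x⁵ ÷ 2x³ = 3x². Subtract (3x²)·D = 6x⁵ + 18x⁴ − 24x³ + 27x². Remainder: 14x⁴ + 54x³ − 20x² + 15x + 54.
Step 3: lead(14x⁴ + 54x³ − 20x² + 15x + 54) ÷ lead(D) = 14x⁴ ÷ 2x³ = 7x. Subtract (7x)·D = 14x⁴ + 42x³ − 56x² + 63x. Remainder: 12x³ + 36x² − 48x + 54.
Step 4: lead(12x³ + 36x² − 48x + 54) ÷ lead(D) = 12x³ ÷ 2x³ = 6. Subtract (6)·D = 12x³ + 36x² − 48x + 54. Remainder: 0.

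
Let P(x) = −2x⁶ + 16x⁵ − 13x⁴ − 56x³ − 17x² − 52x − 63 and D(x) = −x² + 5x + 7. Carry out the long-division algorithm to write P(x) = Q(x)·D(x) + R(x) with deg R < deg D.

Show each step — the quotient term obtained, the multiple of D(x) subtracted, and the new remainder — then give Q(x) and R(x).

Step 1: lead(−2x⁶ + 16x⁵ − 13x⁴ − 56x³ − 17x² − 52x − 63) ÷ lead(D) = −2x⁶ ÷ −x² = 2x⁴. Subtract (2x⁴)·D = −2x⁶ + 10x⁵ + 14x⁴. Remainder: 6x⁵ − 27x⁴ − 56x³ − 17x² − 52x − 63.
Step 2: lead(6x⁵ − 27x⁴ − 56x³ − 17x² − 52x − 63) ÷ lead(D) = 6x⁵ ÷ −x² = −6x³. Subtract (−6x³)·D = 6x⁵ − 30x⁴ − 42x³. Remainder: 3x⁴ − 14x³ − 17x² − 52x − 63.
Step 3: lead(3x⁴ − 14x³ − 17x² − 52x − 63) ÷ lead(D) = 3x⁴ ÷ −x² = −3x². Subtract (−3x²)·D = 3x⁴ − 15x³ − 21x². Remainder: x³ + 4x² − 52x − 63.
Step 4: lead(x³ + 4x² − 52x − 63) ÷ lead(D) = x³ ÷ −x² = −x. Subtract (−x)·D = x³ − 5x² − 7x. Remainder: 9x² − 45x − 63.
Step 5: lead(9x² − 45x − 63) ÷ lead(D) = 9x² ÷ −x² = −9. Subtract (−9)·D = 9x² − 45x − 63. Remainder: 0.

Q(x) = 2x⁴ − 6x³ − 3x² − x − 9; R(x) = 0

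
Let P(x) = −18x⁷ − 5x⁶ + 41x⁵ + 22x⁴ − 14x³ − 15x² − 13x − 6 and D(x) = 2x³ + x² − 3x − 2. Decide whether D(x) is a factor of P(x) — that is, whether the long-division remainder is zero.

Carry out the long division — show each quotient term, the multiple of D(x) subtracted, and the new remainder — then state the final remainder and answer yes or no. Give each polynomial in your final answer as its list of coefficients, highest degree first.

Step 1: lead(−18x⁷ − 5x⁶ + 41x⁵ + 22x⁴ − 14x³ − 15x² − 13x − 6) ÷ lead(D) = −18x⁷ ÷ 2x³ = −9x⁴. Subtract (−9x⁴)·D = −18x⁷ − 9x⁶ + 27x⁵ + 18x⁴. Remainder: 4x⁶ + 14x⁵ + 4x⁴ − 14x³ − 15x² − 13x − 6.
Step 2: lead(4x⁶ + 14x⁵ + 4x⁴ − 14x³ − 15x² − 13x − 6) ÷ lead(D) = 4x⁶ ÷ 2x³ = 2x³. Subtract (2x³)·D = 4x⁶ + 2x⁵ − 6x⁴ − 4x³. Remainder: 12x⁵ + 10x⁴ − 10x³ − 15x² − 13x − 6.
Step 3: lead(12x⁵ + 10x⁴ − 10x³ − 15x² − 13x − 6) ÷ lead(D) = 12x⁵ ÷ 2x³ = 6x². Subtract (6x²)·D = 12x⁵ + 6x⁴ − 18x³ − 12x². Remainder: 4x⁴ + 8x³ − 3x² − 13x − 6.
Step 4: lead(4x⁴ + 8x³ − 3x² − 13x − 6) ÷ lead(D) = 4x⁴ ÷ 2x³ = 2x. Subtract (2x)·D = 4x⁴ + 2x³ − 6x² − 4x. Remainder: 6x³ + 3x² − 9x − 6.
Step 5: lead(6x³ + 3x² − 9x − 6) ÷ lead(D) = 6x³ ÷ 2x³ = 3. Subtract (3)·D = 6x³ + 3x² − 9x − 6. Remainder: 0.

R = [0], so D(x) is a factor of P(x). yes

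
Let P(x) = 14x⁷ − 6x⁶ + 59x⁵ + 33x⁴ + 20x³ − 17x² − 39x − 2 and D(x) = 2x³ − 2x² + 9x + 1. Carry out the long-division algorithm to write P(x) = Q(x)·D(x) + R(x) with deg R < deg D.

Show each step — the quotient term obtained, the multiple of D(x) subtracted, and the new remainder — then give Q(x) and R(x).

Step 1: lead(14x⁷ − 6x⁶ + 59x⁵ + 33x⁴ + 20x³ − 17x² − 39x − 2) ÷ lead(D) = 14x⁷ ÷ 2x³ = 7x⁴. Subtract (7x⁴)·D = 14x⁷ − 14x⁶ + 63x⁵ + 7x⁴. Remainder: 8x⁶ − 4x⁵ + 26x⁴ + 20x³ − 17x² − 39x − 2.
Step 2: lead(8x⁶ − 4x⁵ + 26x⁴ + 20x³ − 17x² − 39x − 2) ÷ lead(D) = 8x⁶ ÷ 2x³ = 4x³. Subtract (4x³)·D = 8x⁶ − 8x⁵ + 36x⁴ + 4x³. Remainder: 4x⁵ − 10x⁴ + 16x³ − 17x² − 39x − 2.
Step 3: lead(4x⁵ − 10x⁴ + 16x³ − 17x² − 39x − 2) ÷ lead(D) = 4x⁵ ÷ 2x³ = 2x². Subtract (2x²)·D = 4x⁵ − 4x⁴ + 18x³ + 2x². Remainder: −6x⁴ − 2x³ − 19x² − 39x − 2.
Step 4: lead(−6x⁴ − 2x³ − 19x² − 39x − 2) ÷ lead(D) = −6x⁴ ÷ 2x³ = −3x. Subtract (−3x)·D = −6x⁴ + 6x³ − 27x² − 3x. Remainder: −8x³ + 8x² − 36x − 2.
Step 5: lead(−8x³ + 8x² − 36x − 2) ÷ lead(D) = −8x³ ÷ 2x³ = −4. Subtract (−4)·D = −8x³ + 8x² − 36x − 4. Remainder: 2.

Q(x) = 7x⁴ + 4x³ + 2x² − 3x − 4; R(x) = 2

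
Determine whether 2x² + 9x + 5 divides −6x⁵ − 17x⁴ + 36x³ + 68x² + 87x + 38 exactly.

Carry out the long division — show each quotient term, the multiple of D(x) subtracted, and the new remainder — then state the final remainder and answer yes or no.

Step 1: lead(−6x⁵ − 17x⁴ + 36x³ + 68x² + 87x + 38) ÷ lead(D) = −6x⁵ ÷ 2x² = −3x³. Subtract (−3x³)·D = −6x⁵ − 27x⁴ − 15x³. Remainder: 10x⁴ + 51x³ + 68x² + 87x + 38.
Step 2: lead(10x⁴ + 51x³ + 68x² + 87x + 38) ÷ lead(D) = 10x⁴ ÷ 2x² = 5x². Subtract (5x²)·D = 10x⁴ + 45x³ + 25x². Remainder: 6x³ + 43x² + 87x + 38.
Step 3: lead(6x³ + 43x² + 87x + 38) ÷ lead(D) = 6x³ ÷ 2x² = 3x. Subtract (3x)·D = 6x³ + 27x² + 15x. Remainder: 16x² + 72x + 38.
Step 4: lead(16x² + 72x + 38) ÷ lead(D) = 16x² ÷ 2x² = 8. Subtract (8)·D = 16x² + 72x + 40. Remainder: −2.

R(x) = −2, so D(x) is not a factor of P(x). no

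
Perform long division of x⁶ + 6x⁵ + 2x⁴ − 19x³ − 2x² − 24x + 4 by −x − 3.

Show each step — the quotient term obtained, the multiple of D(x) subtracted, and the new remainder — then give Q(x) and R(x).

Step 1: lead(x⁶ + 6x⁵ + 2x⁴ − 19x³ − 2x² − 24x + 4) ÷ lead(D) = x⁶ ÷ −x = −x⁵. Subtract (−x⁵)·D = x⁶ + 3x⁵. Remainder: 3x⁵ + 2x⁴ − 19x³ − 2x² − 24x + 4.
Step 2: lead(3x⁵ + 2x⁴ − 19x³ − 2x² − 24x + 4) ÷ lead(D) = 3x⁵ ÷ −x = −3x⁴. Subtract (−3x⁴)·D = 3x⁵ + 9x⁴. Remainder: −7x⁴ − 19x³ − 2x² − 24x + 4.
Step 3: lead(−7x⁴ − 19x³ − 2x² − 24x + 4) ÷ lead(D) = −7x⁴ ÷ −x = 7x³. Subtract (7x³)·D = −7x⁴ − 21x³. Remainder: 2x³ − 2x² − 24x + 4.
Step 4: lead(2x³ − 2x² − 24x + 4) ÷ lead(D) = 2x³ ÷ −x = −2x². Subtract (−2x²)·D = 2x³ + 6x². Remainder: −8x² − 24x + 4.
Step 5: lead(−8x² − 24x + 4) ÷ lead(D) = −8x² ÷ −x = 8x. Subtract (8x)·D = −8x² − 24x. Remainder: 4.

Q(x) = −x⁵ − 3x⁴ + 7x³ − 2x² + 8x; R(x) = 4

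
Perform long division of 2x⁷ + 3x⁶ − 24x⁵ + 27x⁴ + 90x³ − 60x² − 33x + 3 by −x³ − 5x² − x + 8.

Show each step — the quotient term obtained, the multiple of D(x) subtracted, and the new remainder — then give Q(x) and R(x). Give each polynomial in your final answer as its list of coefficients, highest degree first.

Q = [-2, 7, -9, -5, 0]; R = [7, 7, 3]

Step 1: lead(2x⁷ + 3x⁶ − 24x⁵ + 27x⁴ + 90x³ − 60x² − 33x + 3) ÷ lead(D) = 2x⁷ ÷ −x³ = −2x⁴. Subtract (−2x⁴)·D = 2x⁷ + 10x⁶ + 2x⁵ − 16x⁴. Remainder: −7x⁶ − 26x⁵ + 43x⁴ + 90x³ − 60x² − 33x + 3.
Step 2: lead(−7x⁶ − 26x⁵ + 43x⁴ + 90x³ − 60x² − 33x + 3) ÷ lead(D) = −7x⁶ ÷ −x³ = 7x³. Subtract (7x³)·D = −7x⁶ − 35x⁵ − 7x⁴ + 56x³. Remainder: 9x⁵ + 50x⁴ + 34x³ − 60x² − 33x + 3.
Step 3: lead(9x⁵ + 50x⁴ + 34x³ − 60x² − 33x + 3) ÷ lead(D) = 9x⁵ ÷ −x³ = −9x². Subtract (−9x²)·D = 9x⁵ + 45x⁴ + 9x³ − 72x². Remainder: 5x⁴ + 25x³ + 12x² − 33x + 3.
Step 4: lead(5x⁴ + 25x³ + 12x² − 33x + 3) ÷ lead(D) = 5x⁴ ÷ −x³ = −5x. Subtract (−5x)·D = 5x⁴ + 25x³ + 5x² − 40x. Remainder: 7x² + 7x + 3.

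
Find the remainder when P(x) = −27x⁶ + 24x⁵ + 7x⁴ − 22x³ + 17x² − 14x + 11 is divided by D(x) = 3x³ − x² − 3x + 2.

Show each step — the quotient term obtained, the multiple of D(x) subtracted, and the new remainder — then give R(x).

Step 1: lead(−27x⁶ + 24x⁵ + 7x⁴ − 22x³ + 17x² − 14x + 11) ÷ lead(D) = −27x⁶ ÷ 3x³ = −9x³. Subtract (−9x³)·D = −27x⁶ + 9x⁵ + 27x⁴ − 18x³. Remainder: 15x⁵ − 20x⁴ − 4x³ + 17x² − 14x + 11.
Step 2: lead(15x⁵ − 20x⁴ − 4x³ + 17x² − 14x + 11) ÷ lead(D) = 15x⁵ ÷ 3x³ = 5x². Subtract (5x²)·D = 15x⁵ − 5x⁴ − 15x³ + 10x². Remainder: −15x⁴ + 11x³ + 7x² − 14x + 11.
Step 3: lead(−15x⁴ + 11x³ + 7x² − 14x + 11) ÷ lead(D) = −15x⁴ ÷ 3x³ = −5x. Subtract (−5x)·D = −15x⁴ + 5x³ + 15x² − 10x. Remainder: 6x³ − 8x² − 4x + 11.
Step 4: lead(6x³ − 8x² − 4x + 11) ÷ lead(D) = 6x³ ÷ 3x³ = 2. Subtract (2)·D = 6x³ − 2x² − 6x + 4. Remainder: −6x² + 2x + 7.

R(x) = −6x² + 2x + 7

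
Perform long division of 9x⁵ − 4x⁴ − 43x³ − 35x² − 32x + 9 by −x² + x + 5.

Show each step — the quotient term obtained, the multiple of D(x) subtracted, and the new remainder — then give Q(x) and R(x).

Q(x) = −9x³ − 5x² − 7x + 3; R(x) = −6

Step 1: lead(9x⁵ − 4x⁴ − 43x³ − 35x² − 32x + 9) ÷ lead(D) = 9x⁵ ÷ −x² = −9x³. Subtract (−9x³)·D = 9x⁵ − 9x⁴ − 45x³. Remainder: 5x⁴ + 2x³ − 35x² − 32x + 9.
Step 2: lead(5x⁴ + 2x³ − 35x² − 32x + 9) ÷ lead(D) = 5x⁴ ÷ −x² = −5x². Subtract (−5x²)·D = 5x⁴ − 5x³ − 25x². Remainder: 7x³ − 10x² − 32x + 9.
Step 3: lead(7x³ − 10x² − 32x + 9) ÷ lead(D) = 7x³ ÷ −x² = −7x. Subtract (−7x)·D = 7x³ − 7x² − 35x. Remainder: −3x² + 3x + 9.
Step 4: lead(−3x² + 3x + 9) ÷ lead(D) = −3x² ÷ −x² = 3. Subtract (3)·D = −3x² + 3x + 15. Remainder: −6.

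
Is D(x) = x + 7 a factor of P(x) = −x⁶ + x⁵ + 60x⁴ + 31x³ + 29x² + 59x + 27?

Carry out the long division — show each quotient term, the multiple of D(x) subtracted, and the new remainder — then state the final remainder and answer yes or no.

Step 1: lead(−x⁶ + x⁵ + 60x⁴ + 31x³ + 29x² + 59x + 27) ÷ lead(D) = −x⁶ ÷ x = −x⁵. Subtract (−x⁵)·D = −x⁶ − 7x⁵. Remainder: 8x⁵ + 60x⁴ + 31x³ + 29x² + 59x + 27.
Step 2: lead(8x⁵ + 60x⁴ + 31x³ + 29x² + 59x + 27) ÷ lead(D) = 8x⁵ ÷ x = 8x⁴. Subtract (8x⁴)·D = 8x⁵ + 56x⁴. Remainder: 4x⁴ + 31x³ + 29x² + 59x + 27.
Step 3: lead(4x⁴ + 31x³ + 29x² + 59x + 27) ÷ lead(D) = 4x⁴ ÷ x = 4x³. Subtract (4x³)·D = 4x⁴ + 28x³. Remainder: 3x³ + 29x² + 59x + 27.
Step 4: lead(3x³ + 29x² + 59x + 27) ÷ lead(D) = 3x³ ÷ x = 3x². Subtract (3x²)·D = 3x³ + 21x². Remainder: 8x² + 59x + 27.
Step 5: lead(8x² + 59x + 27) ÷ lead(D) = 8x² ÷ x = 8x. Subtract (8x)·D = 8x² + 56x. Remainder: 3x + 27.
Step 6: lead(3x + 27) ÷ lead(D) = 3x ÷ x = 3. Subtract (3)·D = 3x + 21. Remainder: 6.

R(x) = 6, so D(x) is not a factor of P(x). no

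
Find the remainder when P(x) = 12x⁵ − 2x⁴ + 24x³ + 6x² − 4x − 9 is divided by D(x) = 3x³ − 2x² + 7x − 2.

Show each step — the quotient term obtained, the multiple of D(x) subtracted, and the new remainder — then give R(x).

Step 1: lead(12x⁵ − 2x⁴ + 24x³ + 6x² − 4x − 9) ÷ lead(D) = 12x⁵ ÷ 3x³ = 4x². Subtract (4x²)·D = 12x⁵ − 8x⁴ + 28x³ − 8x². Remainder: 6x⁴ − 4x³ + 14x² − 4x − 9.
Step 2: lead(6x⁴ − 4x³ + 14x² − 4x − 9) ÷ lead(D) = 6x⁴ ÷ 3x³ = 2x. Subtract (2x)·D = 6x⁴ − 4x³ + 14x² − 4x. Remainder: −9.

R(x) = −9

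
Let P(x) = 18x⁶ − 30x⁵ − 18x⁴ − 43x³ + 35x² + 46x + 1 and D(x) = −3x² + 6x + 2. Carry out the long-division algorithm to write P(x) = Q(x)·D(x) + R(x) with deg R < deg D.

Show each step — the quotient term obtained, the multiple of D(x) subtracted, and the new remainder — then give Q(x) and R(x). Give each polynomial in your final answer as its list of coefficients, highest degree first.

Q = [-6, -2, -2, 9, 5]; R = [-2, -9]

Step 1: lead(18x⁶ − 30x⁵ − 18x⁴ − 43x³ + 35x² + 46x + 1) ÷ lead(D) = 18x⁶ ÷ −3x² = −6x⁴. Subtract (−6x⁴)·D = 18x⁶ − 36x⁵ − 12x⁴. Remainder: 6x⁵ − 6x⁴ − 43x³ + 35x² + 46x + 1.
Step 2: lead(6x⁵ − 6x⁴ − 43x³ + 35x² + 46x + 1) ÷ lead(D) = 6x⁵ ÷ −3x² = −2x³. Subtract (−2x³)·D = 6x⁵ − 12x⁴ − 4x³. Remainder: 6x⁴ − 39x³ + 35x² + 46x + 1.
Step 3: lead(6x⁴ − 39x³ + 35x² + 46x + 1) ÷ lead(D) = 6x⁴ ÷ −3x² = −2x². Subtract (−2x²)·D = 6x⁴ − 12x³ − 4x². Remainder: −27x³ + 39x² + 46x + 1.
Step 4: lead(−27x³ + 39x² + 46x + 1) ÷ lead(D) = −27x³ ÷ −3x² = 9x. Subtract (9x)·D = −27x³ + 54x² + 18x. Remainder: −15x² + 28x + 1.
Step 5: lead(−15x² + 28x + 1) ÷ lead(D) = −15x² ÷ −3x² = 5. Subtract (5)·D = −15x² + 30x + 10. Remainder: −2x − 9.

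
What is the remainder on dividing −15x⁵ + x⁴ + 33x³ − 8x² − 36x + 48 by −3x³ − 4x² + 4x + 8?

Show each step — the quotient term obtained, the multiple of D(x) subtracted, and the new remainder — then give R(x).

R(x) = 8

Step 1: lead(−15x⁵ + x⁴ + 33x³ − 8x² − 36x + 48) ÷ lead(D) = −15x⁵ ÷ −3x³ = 5x². Subtract (5x²)·D = −15x⁵ − 20x⁴ + 20x³ + 40x². Remainder: 21x⁴ + 13x³ − 48x² − 36x + 48.
Step 2: lead(21x⁴ + 13x³ − 48x² − 36x + 48) ÷ lead(D) = 21x⁴ ÷ −3x³ = −7x. Subtract (−7x)·D = 21x⁴ + 28x³ − 28x² − 56x. Remainder: −15x³ − 20x² + 20x + 48.
Step 3: lead(−15x³ − 20x² + 20x + 48) ÷ lead(D) = −15x³ ÷ −3x³ = 5. Subtract (5)·D = −15x³ − 20x² + 20x + 40. Remainder: 8.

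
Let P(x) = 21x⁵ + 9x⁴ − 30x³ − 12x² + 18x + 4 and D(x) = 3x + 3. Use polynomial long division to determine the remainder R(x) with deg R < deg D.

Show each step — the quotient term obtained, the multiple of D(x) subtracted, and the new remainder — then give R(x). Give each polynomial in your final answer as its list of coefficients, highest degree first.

R = [-8]

Step 1: lead(21x⁵ + 9x⁴ − 30x³ − 12x² + 18x + 4) ÷ lead(D) = 21x⁵ ÷ 3x = 7x⁴. Subtract (7x⁴)·D = 21x⁵ + 21x⁴. Remainder: −12x⁴ − 30x³ − 12x² + 18x + 4.
Step 2: lead(−12x⁴ − 30x³ − 12x² + 18x + 4) ÷ lead(D) = −12x⁴ ÷ 3x = −4x³. Subtract (−4x³)·D = −12x⁴ − 12x³. Remainder: −18x³ − 12x² + 18x + 4.
Step 3: lead(−18x³ − 12x² + 18x + 4) ÷ lead(D) = −18x³ ÷ 3x = −6x². Subtract (−6x²)·D = −18x³ − 18x². Remainder: 6x² + 18x + 4.
Step 4: lead(6x² + 18x + 4) ÷ lead(D) = 6x² ÷ 3x = 2x. Subtract (2x)·D = 6x² + 6x. Remainder: 12x + 4.
Step 5: lead(12x + 4) ÷ lead(D) = 12x ÷ 3x = 4. Subtract (4)·D = 12x + 12. Remainder: −8.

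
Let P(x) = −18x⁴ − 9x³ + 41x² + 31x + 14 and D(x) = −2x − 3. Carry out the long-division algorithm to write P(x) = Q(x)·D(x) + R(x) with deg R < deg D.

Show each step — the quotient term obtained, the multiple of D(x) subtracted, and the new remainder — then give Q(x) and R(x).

Step 1: lead(−18x⁴ − 9x³ + 41x² + 31x + 14) ÷ lead(D) = −18x⁴ ÷ −2x = 9x³. Subtract (9x³)·D = −18x⁴ − 27x³. Remainder: 18x³ + 41x² + 31x + 14.
Step 2: lead(18x³ + 41x² + 31x + 14) ÷ lead(D) = 18x³ ÷ −2x = −9x². Subtract (−9x²)·D = 18x³ + 27x². Remainder: 14x² + 31x + 14.
Step 3: lead(14x² + 31x + 14) ÷ lead(D) = 14x² ÷ −2x = −7x. Subtract (−7x)·D = 14x² + 21x. Remainder: 10x + 14.
Step 4: lead(10x + 14) ÷ lead(D) = 10x ÷ −2x = −5. Subtract (−5)·D = 10x + 15. Remainder: −1.

Q(x) = 9x³ − 9x² − 7x − 5; R(x) = −1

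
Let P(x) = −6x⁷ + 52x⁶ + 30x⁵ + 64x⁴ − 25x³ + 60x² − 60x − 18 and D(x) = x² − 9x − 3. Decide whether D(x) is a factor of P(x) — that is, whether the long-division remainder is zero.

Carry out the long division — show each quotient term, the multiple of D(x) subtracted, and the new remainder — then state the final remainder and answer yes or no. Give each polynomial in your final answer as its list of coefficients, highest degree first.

R = [9], so D(x) is not a factor of P(x). no

Step 1: lead(−6x⁷ + 52x⁶ + 30x⁵ + 64x⁴ − 25x³ + 60x² − 60x − 18) ÷ lead(D) = −6x⁷ ÷ x² = −6x⁵. Subtract (−6x⁵)·D = −6x⁷ + 54x⁶ + 18x⁵. Remainder: −2x⁶ + 12x⁵ + 64x⁴ − 25x³ + 60x² − 60x − 18.
Step 2: lead(−2x⁶ + 12x⁵ + 64x⁴ − 25x³ + 60x² − 60x − 18) ÷ lead(D) = −2x⁶ ÷ x² = −2x⁴. Subtract (−2x⁴)·D = −2x⁶ + 18x⁵ + 6x⁴. Remainder: −6x⁵ + 58x⁴ − 25x³ + 60x² − 60x − 18.
Step 3: lead(−6x⁵ + 58x⁴ − 25x³ + 60x² − 60x − 18) ÷ lead(D) = −6x⁵ ÷ x² = −6x³. Subtract (−6x³)·D = −6x⁵ + 54x⁴ + 18x³. Remainder: 4x⁴ − 43x³ + 60x² − 60x − 18.
Step 4: lead(4x⁴ − 43x³ + 60x² − 60x − 18) ÷ lead(D) = 4x⁴ ÷ x² = 4x². Subtract (4x²)·D = 4x⁴ − 36x³ − 12x². Remainder: −7x³ + 72x² − 60x − 18.
Step 5: lead(−7x³ + 72x² − 60x − 18) ÷ lead(D) = −7x³ ÷ x² = −7x. Subtract (−7x)·D = −7x³ + 63x² + 21x. Remainder: 9x² − 81x − 18.
Step 6: lead(9x² − 81x − 18) ÷ lead(D) = 9x² ÷ x² = 9. Subtract (9)·D = 9x² − 81x − 27. Remainder: 9.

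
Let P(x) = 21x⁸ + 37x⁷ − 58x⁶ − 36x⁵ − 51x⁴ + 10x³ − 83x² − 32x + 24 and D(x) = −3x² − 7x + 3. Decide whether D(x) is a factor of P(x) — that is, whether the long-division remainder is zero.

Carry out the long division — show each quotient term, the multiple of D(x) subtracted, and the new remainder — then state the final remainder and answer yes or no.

R(x) = 0, so D(x) is a factor of P(x). yes

Step 1: lead(21x⁸ + 37x⁷ − 58x⁶ − 36x⁵ − 51x⁴ + 10x³ − 83x² − 32x + 24) ÷ lead(D) = 21x⁸ ÷ −3x² = −7x⁶. Subtract (−7x⁶)·D = 21x⁸ + 49x⁷ − 21x⁶. Remainder: −12x⁷ − 37x⁶ − 36x⁵ − 51x⁴ + 10x³ − 83x² − 32x + 24.
Step 2: lead(−12x⁷ − 37x⁶ − 36x⁵ − 51x⁴ + 10x³ − 83x² − 32x + 24) ÷ lead(D) = −12x⁷ ÷ −3x² = 4x⁵. Subtract (4x⁵)·D = −12x⁷ − 28x⁶ + 12x⁵. Remainder: −9x⁶ − 48x⁵ − 51x⁴ + 10x³ − 83x² − 32x + 24.
Step 3: lead(−9x⁶ − 48x⁵ − 51x⁴ + 10x³ − 83x² − 32x + 24) ÷ lead(D) = −9x⁶ ÷ −3x² = 3x⁴. Subtract (3x⁴)·D = −9x⁶ − 21x⁵ + 9x⁴. Remainder: −27x⁵ − 60x⁴ + 10x³ − 83x² − 32x + 24.
Step 4: lead(−27x⁵ − 60x⁴ + 10x³ − 83x² − 32x + 24) ÷ lead(D) = −27x⁵ ÷ −3x² = 9x³. Subtract (9x³)·D = −27x⁵ − 63x⁴ + 27x³. Remainder: 3x⁴ − 17x³ − 83x² − 32x + 24.
Step 5: lead(3x⁴ − 17x³ − 83x² − 32x + 24) ÷ lead(D) = 3x⁴ ÷ −3x² = −x². Subtract (−x²)·D = 3x⁴ + 7x³ − 3x². Remainder: −24x³ − 80x² − 32x + 24.
Step 6: lead(−24x³ − 80x² − 32x + 24) ÷ lead(D) = −24x³ ÷ −3x² = 8x. Subtract (8x)·D = −24x³ − 56x² + 24x. Remainder: −24x² − 56x + 24.
Step 7: lead(−24x² − 56x + 24) ÷ lead(D) = −24x² ÷ −3x² = 8. Subtract (8)·D = −24x² − 56x + 24. Remainder: 0.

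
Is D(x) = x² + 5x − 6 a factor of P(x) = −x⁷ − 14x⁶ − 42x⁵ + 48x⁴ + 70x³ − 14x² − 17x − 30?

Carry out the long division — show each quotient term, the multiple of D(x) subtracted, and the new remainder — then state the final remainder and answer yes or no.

Step 1: lead(−x⁷ − 14x⁶ − 42x⁵ + 48x⁴ + 70x³ − 14x² − 17x − 30) ÷ lead(D) = −x⁷ ÷ x² = −x⁵. Subtract (−x⁵)·D = −x⁷ − 5x⁶ + 6x⁵. Remainder: −9x⁶ − 48x⁵ + 48x⁴ + 70x³ − 14x² − 17x − 30.
Step 2: lead(−9x⁶ − 48x⁵ + 48x⁴ + 70x³ − 14x² − 17x − 30) ÷ lead(D) = −9x⁶ ÷ x² = −9x⁴. Subtract (−9x⁴)·D = −9x⁶ − 45x⁵ + 54x⁴. Remainder: −3x⁵ − 6x⁴ + 70x³ − 14x² − 17x − 30.
Step 3: lead(−3x⁵ − 6x⁴ + 70x³ − 14x² − 17x − 30) ÷ lead(D) = −3x⁵ ÷ x² = −3x³. Subtract (−3x³)·D = −3x⁵ − 15x⁴ + 18x³. Remainder: 9x⁴ + 52x³ − 14x² − 17x − 30.
Step 4: lead(9x⁴ + 52x³ − 14x² − 17x − 30) ÷ lead(D) = 9x⁴ ÷ x² = 9x². Subtract (9x²)·D = 9x⁴ + 45x³ − 54x². Remainder: 7x³ + 40x² − 17x − 30.
Step 5: lead(7x³ + 40x² − 17x − 30) ÷ lead(D) = 7x³ ÷ x² = 7x. Subtract (7x)·D = 7x³ + 35x² − 42x. Remainder: 5x² + 25x − 30.
Step 6: lead(5x² + 25x − 30) ÷ lead(D) = 5x² ÷ x² = 5. Subtract (5)·D = 5x² + 25x − 30. Remainder: 0.

R(x) = 0, so D(x) is a factor of P(x). yes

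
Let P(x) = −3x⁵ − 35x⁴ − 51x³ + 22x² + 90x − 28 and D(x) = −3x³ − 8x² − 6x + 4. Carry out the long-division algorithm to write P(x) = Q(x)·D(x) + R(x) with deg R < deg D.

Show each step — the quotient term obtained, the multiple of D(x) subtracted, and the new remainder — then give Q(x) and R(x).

Step 1: lead(−3x⁵ − 35x⁴ − 51x³ + 22x² + 90x − 28) ÷ lead(D) = −3x⁵ ÷ −3x³ = x². Subtract (x²)·D = −3x⁵ − 8x⁴ − 6x³ + 4x². Remainder: −27x⁴ − 45x³ + 18x² + 90x − 28.
Step 2: lead(−27x⁴ − 45x³ + 18x² + 90x − 28) ÷ lead(D) = −27x⁴ ÷ −3x³ = 9x. Subtract (9x)·D = −27x⁴ − 72x³ − 54x² + 36x. Remainder: 27x³ + 72x² + 54x − 28.
Step 3: lead(27x³ + 72x² + 54x − 28) ÷ lead(D) = 27x³ ÷ −3x³ = −9. Subtract (−9)·D = 27x³ + 72x² + 54x − 36. Remainder: 8.

Q(x) = x² + 9x − 9; R(x) = 8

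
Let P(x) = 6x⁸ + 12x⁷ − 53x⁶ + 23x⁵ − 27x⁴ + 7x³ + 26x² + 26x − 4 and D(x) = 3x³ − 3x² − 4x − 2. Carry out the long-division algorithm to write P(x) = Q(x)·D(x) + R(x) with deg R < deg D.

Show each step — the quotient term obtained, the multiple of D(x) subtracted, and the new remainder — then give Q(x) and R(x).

Q(x) = 2x⁵ + 6x⁴ − 9x³ + 8x² − 9x − 2; R(x) = −8

Step 1: lead(6x⁸ + 12x⁷ − 53x⁶ + 23x⁵ − 27x⁴ + 7x³ + 26x² + 26x − 4) ÷ lead(D) = 6x⁸ ÷ 3x³ = 2x⁵. Subtract (2x⁵)·D = 6x⁸ − 6x⁷ − 8x⁶ − 4x⁵. Remainder: 18x⁷ − 45x⁶ + 27x⁵ − 27x⁴ + 7x³ + 26x² + 26x − 4.
Step 2: lead(18x⁷ − 45x⁶ + 27x⁵ − 27x⁴ + 7x³ + 26x² + 26x − 4) ÷ lead(D) = 18x⁷ ÷ 3x³ = 6x⁴. Subtract (6x⁴)·D = 18x⁷ − 18x⁶ − 24x⁵ − 12x⁴. Remainder: −27x⁶ + 51x⁵ − 15x⁴ + 7x³ + 26x² + 26x − 4.
Step 3: lead(−27x⁶ + 51x⁵ − 15x⁴ + 7x³ + 26x² + 26x − 4) ÷ lead(D) = −27x⁶ ÷ 3x³ = −9x³. Subtract (−9x³)·D = −27x⁶ + 27x⁵ + 36x⁴ + 18x³. Remainder: 24x⁵ − 51x⁴ − 11x³ + 26x² + 26x − 4.
Step 4: lead(24x⁵ − 51x⁴ − 11x³ + 26x² + 26x − 4) ÷ lead(D) = 24x⁵ ÷ 3x³ = 8x². Subtract (8x²)·D = 24x⁵ − 24x⁴ − 32x³ − 16x². Remainder: −27x⁴ + 21x³ + 42x² + 26x − 4.
Step 5: lead(−27x⁴ + 21x³ + 42x² + 26x − 4) ÷ lead(D) = −27x⁴ ÷ 3x³ = −9x. Subtract (−9x)·D = −27x⁴ + 27x³ + 36x² + 18x. Remainder: −6x³ + 6x² + 8x − 4.
Step 6: lead(−6x³ + 6x² + 8x − 4) ÷ lead(D) = −6x³ ÷ 3x³ = −2. Subtract (−2)·D = −6x³ + 6x² + 8x + 4. Remainder: −8.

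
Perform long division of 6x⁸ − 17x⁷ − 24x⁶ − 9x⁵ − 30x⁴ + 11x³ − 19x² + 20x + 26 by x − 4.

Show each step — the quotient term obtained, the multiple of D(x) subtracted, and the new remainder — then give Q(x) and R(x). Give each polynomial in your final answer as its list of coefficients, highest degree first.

Step 1: lead(6x⁸ − 17x⁷ − 24x⁶ − 9x⁵ − 30x⁴ + 11x³ − 19x² + 20x + 26) ÷ lead(D) = 6x⁸ ÷ x = 6x⁷. Subtract (6x⁷)·D = 6x⁸ − 24x⁷. Remainder: 7x⁷ − 24x⁶ − 9x⁵ − 30x⁴ + 11x³ − 19x² + 20x + 26.
Step 2: lead(7x⁷ − 24x⁶ − 9x⁵ − 30x⁴ + 11x³ − 19x² + 20x + 26) ÷ lead(D) = 7x⁷ ÷ x = 7x⁶. Subtract (7x⁶)·D = 7x⁷ − 28x⁶. Remainder: 4x⁶ − 9x⁵ − 30x⁴ + 11x³ − 19x² + 20x + 26.
Step 3: lead(4x⁶ − 9x⁵ − 30x⁴ + 11x³ − 19x² + 20x + 26) ÷ lead(D) = 4x⁶ ÷ x = 4x⁵. Subtract (4x⁵)·D = 4x⁶ − 16x⁵. Remainder: 7x⁵ − 30x⁴ + 11x³ − 19x² + 20x + 26.
Step 4: lead(7x⁵ − 30x⁴ + 11x³ − 19x² + 20x + 26) ÷ lead(D) = 7x⁵ ÷ x = 7x⁴. Subtract (7x⁴)·D = 7x⁵ − 28x⁴. Remainder: −2x⁴ + 11x³ − 19x² + 20x + 26.
Step 5: lead(−2x⁴ + 11x³ − 19x² + 20x + 26) ÷ lead(D) = −2x⁴ ÷ x = −2x³. Subtract (−2x³)·D = −2x⁴ + 8x³. Remainder: 3x³ − 19x² + 20x + 26.
Step 6: lead(3x³ − 19x² + 20x + 26) ÷ lead(D) = 3x³ ÷ x = 3x². Subtract (3x²)·D = 3x³ − 12x². Remainder: −7x² + 20x + 26.
Step 7: lead(−7x² + 20x + 26) ÷ lead(D) = −7x² ÷ x = −7x. Subtract (−7x)·D = −7x² + 28x. Remainder: −8x + 26.
Step 8: lead(−8x + 26) ÷ lead(D) = −8x ÷ x = −8. Subtract (−8)·D = −8x + 32. Remainder: −6.

Q = [6, 7, 4, 7, -2, 3, -7, -8]; R = [-6]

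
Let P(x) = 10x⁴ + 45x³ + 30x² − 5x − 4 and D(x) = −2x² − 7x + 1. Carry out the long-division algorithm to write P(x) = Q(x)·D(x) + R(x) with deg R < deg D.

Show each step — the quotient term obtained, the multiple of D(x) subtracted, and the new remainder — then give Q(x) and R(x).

Q(x) = −5x² − 5x; R(x) = −4

Step 1: lead(10x⁴ + 45x³ + 30x² − 5x − 4) ÷ lead(D) = 10x⁴ ÷ −2x² = −5x². Subtract (−5x²)·D = 10x⁴ + 35x³ − 5x². Remainder: 10x³ + 35x² − 5x − 4.
Step 2: lead(10x³ + 35x² − 5x − 4) ÷ lead(D) = 10x³ ÷ −2x² = −5x. Subtract (−5x)·D = 10x³ + 35x² − 5x. Remainder: −4.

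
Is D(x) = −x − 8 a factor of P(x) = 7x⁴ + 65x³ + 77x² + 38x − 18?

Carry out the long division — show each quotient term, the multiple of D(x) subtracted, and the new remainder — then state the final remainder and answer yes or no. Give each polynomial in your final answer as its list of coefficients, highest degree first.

R = [-2], so D(x) is not a factor of P(x). no

Step 1: lead(7x⁴ + 65x³ + 77x² + 38x − 18) ÷ lead(D) = 7x⁴ ÷ −x = −7x³. Subtract (−7x³)·D = 7x⁴ + 56x³. Remainder: 9x³ + 77x² + 38x − 18.
Step 2: lead(9x³ + 77x² + 38x − 18) ÷ lead(D) = 9x³ ÷ −x = −9x². Subtract (−9x²)·D = 9x³ + 72x². Remainder: 5x² + 38x − 18.
Step 3: lead(5x² + 38x − 18) ÷ lead(D) = 5x² ÷ −x = −5x. Subtract (−5x)·D = 5x² + 40x. Remainder: −2x − 18.
Step 4: lead(−2x − 18) ÷ lead(D) = −2x ÷ −x = 2. Subtract (2)·D = −2x − 16. Remainder: −2.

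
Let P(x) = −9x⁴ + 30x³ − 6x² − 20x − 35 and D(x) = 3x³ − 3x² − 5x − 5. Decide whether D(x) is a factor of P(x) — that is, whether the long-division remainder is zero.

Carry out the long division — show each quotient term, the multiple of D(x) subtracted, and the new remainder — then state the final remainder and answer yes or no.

Step 1: lead(−9x⁴ + 30x³ − 6x² − 20x − 35) ÷ lead(D) = −9x⁴ ÷ 3x³ = −3x. Subtract (−3x)·D = −9x⁴ + 9x³ + 15x² + 15x. Remainder: 21x³ − 21x² − 35x − 35.
Step 2: lead(21x³ − 21x² − 35x − 35) ÷ lead(D) = 21x³ ÷ 3x³ = 7. Subtract (7)·D = 21x³ − 21x² − 35x − 35. Remainder: 0.

R(x) = 0, so D(x) is a factor of P(x). yes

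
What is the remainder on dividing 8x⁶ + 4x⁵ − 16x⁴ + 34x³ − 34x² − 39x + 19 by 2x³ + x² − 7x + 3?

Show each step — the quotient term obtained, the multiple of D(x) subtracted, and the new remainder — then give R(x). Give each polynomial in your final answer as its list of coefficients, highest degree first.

Step 1: lead(8x⁶ + 4x⁵ − 16x⁴ + 34x³ − 34x² − 39x + 19) ÷ lead(D) = 8x⁶ ÷ 2x³ = 4x³. Subtract (4x³)·D = 8x⁶ + 4x⁵ − 28x⁴ + 12x³. Remainder: 12x⁴ + 22x³ − 34x² − 39x + 19.
Step 2: lead(12x⁴ + 22x³ − 34x² − 39x + 19) ÷ lead(D) = 12x⁴ ÷ 2x³ = 6x. Subtract (6x)·D = 12x⁴ + 6x³ − 42x² + 18x. Remainder: 16x³ + 8x² − 57x + 19.
Step 3: lead(16x³ + 8x² − 57x + 19) ÷ lead(D) = 16x³ ÷ 2x³ = 8. Subtract (8)·D = 16x³ + 8x² − 56x + 24. Remainder: −x − 5.

R = [-1, -5]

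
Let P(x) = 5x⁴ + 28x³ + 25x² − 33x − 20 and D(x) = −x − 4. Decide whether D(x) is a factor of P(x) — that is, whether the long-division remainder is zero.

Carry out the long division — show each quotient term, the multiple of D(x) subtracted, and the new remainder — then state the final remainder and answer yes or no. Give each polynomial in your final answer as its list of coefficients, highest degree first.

Step 1: lead(5x⁴ + 28x³ + 25x² − 33x − 20) ÷ lead(D) = 5x⁴ ÷ −x = −5x³. Subtract (−5x³)·D = 5x⁴ + 20x³. Remainder: 8x³ + 25x² − 33x − 20.
Step 2: lead(8x³ + 25x² − 33x − 20) ÷ lead(D) = 8x³ ÷ −x = −8x². Subtract (−8x²)·D = 8x³ + 32x². Remainder: −7x² − 33x − 20.
Step 3: lead(−7x² − 33x − 20) ÷ lead(D) = −7x² ÷ −x = 7x. Subtract (7x)·D = −7x² − 28x. Remainder: −5x − 20.
Step 4: lead(−5x − 20) ÷ lead(D) = −5x ÷ −x = 5. Subtract (5)·D = −5x − 20. Remainder: 0.

R = [0], so D(x) is a factor of P(x). yes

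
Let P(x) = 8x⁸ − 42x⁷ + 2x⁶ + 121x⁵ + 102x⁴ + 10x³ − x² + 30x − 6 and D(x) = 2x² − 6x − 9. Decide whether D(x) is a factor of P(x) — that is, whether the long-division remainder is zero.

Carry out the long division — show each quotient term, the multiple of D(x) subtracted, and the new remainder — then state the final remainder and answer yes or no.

Step 1: lead(8x⁸ − 42x⁷ + 2x⁶ + 121x⁵ + 102x⁴ + 10x³ − x² + 30x − 6) ÷ lead(D) = 8x⁸ ÷ 2x² = 4x⁶. Subtract (4x⁶)·D = 8x⁸ − 24x⁷ − 36x⁶. Remainder: −18x⁷ + 38x⁶ + 121x⁵ + 102x⁴ + 10x³ − x² + 30x − 6.
Step 2: lead(−18x⁷ + 38x⁶ + 121x⁵ + 102x⁴ + 10x³ − x² + 30x − 6) ÷ lead(D) = −18x⁷ ÷ 2x² = −9x⁵. Subtract (−9x⁵)·D = −18x⁷ + 54x⁶ + 81x⁵. Remainder: −16x⁶ + 40x⁵ + 102x⁴ + 10x³ − x² + 30x − 6.
Step 3: lead(−16x⁶ + 40x⁵ + 102x⁴ + 10x³ − x² + 30x − 6) ÷ lead(D) = −16x⁶ ÷ 2x² = −8x⁴. Subtract (−8x⁴)·D = −16x⁶ + 48x⁵ + 72x⁴. Remainder: −8x⁵ + 30x⁴ + 10x³ − x² + 30x − 6.
Step 4: lead(−8x⁵ + 30x⁴ + 10x³ − x² + 30x − 6) ÷ lead(D) = −8x⁵ ÷ 2x² = −4x³. Subtract (−4x³)·D = −8x⁵ + 24x⁴ + 36x³. Remainder: 6x⁴ − 26x³ − x² + 30x − 6.
Step 5: lead(6x⁴ − 26x³ − x² + 30x − 6) ÷ lead(D) = 6x⁴ ÷ 2x² = 3x². Subtract (3x²)·D = 6x⁴ − 18x³ − 27x². Remainder: −8x³ + 26x² + 30x − 6.
Step 6: lead(−8x³ + 26x² + 30x − 6) ÷ lead(D) = −8x³ ÷ 2x² = −4x. Subtract (−4x)·D = −8x³ + 24x² + 36x. Remainder: 2x² − 6x − 6.
Step 7: lead(2x² − 6x − 6) ÷ lead(D) = 2x² ÷ 2x² = 1. Subtract (1)·D = 2x² − 6x − 9. Remainder: 3.

R(x) = 3, so D(x) is not a factor of P(x). no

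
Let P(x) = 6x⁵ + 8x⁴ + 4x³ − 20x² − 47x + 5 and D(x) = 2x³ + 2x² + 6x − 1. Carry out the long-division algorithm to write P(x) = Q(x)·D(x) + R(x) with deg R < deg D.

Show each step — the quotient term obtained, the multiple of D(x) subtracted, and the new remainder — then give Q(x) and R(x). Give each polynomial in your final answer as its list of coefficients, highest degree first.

Step 1: lead(6x⁵ + 8x⁴ + 4x³ − 20x² − 47x + 5) ÷ lead(D) = 6x⁵ ÷ 2x³ = 3x². Subtract (3x²)·D = 6x⁵ + 6x⁴ + 18x³ − 3x². Remainder: 2x⁴ − 14x³ − 17x² − 47x + 5.
Step 2: lead(2x⁴ − 14x³ − 17x² − 47x + 5) ÷ lead(D) = 2x⁴ ÷ 2x³ = x. Subtract (x)·D = 2x⁴ + 2x³ + 6x² − x. Remainder: −16x³ − 23x² − 46x + 5.
Step 3: lead(−16x³ − 23x² − 46x + 5) ÷ lead(D) = −16x³ ÷ 2x³ = −8. Subtract (−8)·D = −16x³ − 16x² − 48x + 8. Remainder: −7x² + 2x − 3.

Q = [3, 1, -8]; R = [-7, 2, -3]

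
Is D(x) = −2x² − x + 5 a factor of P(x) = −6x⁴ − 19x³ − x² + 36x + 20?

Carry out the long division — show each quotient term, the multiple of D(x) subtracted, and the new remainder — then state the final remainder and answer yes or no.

Step 1: lead(−6x⁴ − 19x³ − x² + 36x + 20) ÷ lead(D) = −6x⁴ ÷ −2x² = 3x². Subtract (3x²)·D = −6x⁴ − 3x³ + 15x². Remainder: −16x³ − 16x² + 36x + 20.
Step 2: lead(−16x³ − 16x² + 36x + 20) ÷ lead(D) = −16x³ ÷ −2x² = 8x. Subtract (8x)·D = −16x³ − 8x² + 40x. Remainder: −8x² − 4x + 20.
Step 3: lead(−8x² − 4x + 20) ÷ lead(D) = −8x² ÷ −2x² = 4. Subtract (4)·D = −8x² − 4x + 20. Remainder: 0.

R(x) = 0, so D(x) is a factor of P(x). yes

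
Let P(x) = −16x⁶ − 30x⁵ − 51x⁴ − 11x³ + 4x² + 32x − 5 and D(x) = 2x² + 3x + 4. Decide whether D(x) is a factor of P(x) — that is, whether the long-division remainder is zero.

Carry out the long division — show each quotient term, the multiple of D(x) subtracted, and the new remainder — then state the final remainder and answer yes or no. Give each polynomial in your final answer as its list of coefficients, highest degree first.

Step 1: lead(−16x⁶ − 30x⁵ − 51x⁴ − 11x³ + 4x² + 32x − 5) ÷ lead(D) = −16x⁶ ÷ 2x² = −8x⁴. Subtract (−8x⁴)·D = −16x⁶ − 24x⁵ − 32x⁴. Remainder: −6x⁵ − 19x⁴ − 11x³ + 4x² + 32x − 5.
Step 2: lead(−6x⁵ − 19x⁴ − 11x³ + 4x² + 32x − 5) ÷ lead(D) = −6x⁵ ÷ 2x² = −3x³. Subtract (−3x³)·D = −6x⁵ − 9x⁴ − 12x³. Remainder: −10x⁴ + x³ + 4x² + 32x − 5.
Step 3: lead(−10x⁴ + x³ + 4x² + 32x − 5) ÷ lead(D) = −10x⁴ ÷ 2x² = −5x². Subtract (−5x²)·D = −10x⁴ − 15x³ − 20x². Remainder: 16x³ + 24x² + 32x − 5.
Step 4: lead(16x³ + 24x² + 32x − 5) ÷ lead(D) = 16x³ ÷ 2x² = 8x. Subtract (8x)·D = 16x³ + 24x² + 32x. Remainder: −5.

R = [-5], so D(x) is not a factor of P(x). no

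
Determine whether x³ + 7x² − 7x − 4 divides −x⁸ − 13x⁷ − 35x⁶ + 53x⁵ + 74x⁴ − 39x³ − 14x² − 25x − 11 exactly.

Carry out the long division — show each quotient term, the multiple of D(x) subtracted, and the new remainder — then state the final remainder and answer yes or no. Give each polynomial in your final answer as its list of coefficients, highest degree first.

R = [1], so D(x) is not a factor of P(x). no

Step 1: lead(−x⁸ − 13x⁷ − 35x⁶ + 53x⁵ + 74x⁴ − 39x³ − 14x² − 25x − 11) ÷ lead(D) = −x⁸ ÷ x³ = −x⁵. Subtract (−x⁵)·D = −x⁸ − 7x⁷ + 7x⁶ + 4x⁵. Remainder: −6x⁷ − 42x⁶ + 49x⁵ + 74x⁴ − 39x³ − 14x² − 25x − 11.
Step 2: lead(−6x⁷ − 42x⁶ + 49x⁵ + 74x⁴ − 39x³ − 14x² − 25x − 11) ÷ lead(D) = −6x⁷ ÷ x³ = −6x⁴. Subtract (−6x⁴)·D = −6x⁷ − 42x⁶ + 42x⁵ + 24x⁴. Remainder: 7x⁵ + 50x⁴ − 39x³ − 14x² − 25x − 11.
Step 3: lead(7x⁵ + 50x⁴ − 39x³ − 14x² − 25x − 11) ÷ lead(D) = 7x⁵ ÷ x³ = 7x². Subtract (7x²)·D = 7x⁵ + 49x⁴ − 49x³ − 28x². Remainder: x⁴ + 10x³ + 14x² − 25x − 11.
Step 4: lead(x⁴ + 10x³ + 14x² − 25x − 11) ÷ lead(D) = x⁴ ÷ x³ = x. Subtract (x)·D = x⁴ + 7x³ − 7x² − 4x. Remainder: 3x³ + 21x² − 21x − 11.
Step 5: lead(3x³ + 21x² − 21x − 11) ÷ lead(D) = 3x³ ÷ x³ = 3. Subtract (3)·D = 3x³ + 21x² − 21x − 12. Remainder: 1.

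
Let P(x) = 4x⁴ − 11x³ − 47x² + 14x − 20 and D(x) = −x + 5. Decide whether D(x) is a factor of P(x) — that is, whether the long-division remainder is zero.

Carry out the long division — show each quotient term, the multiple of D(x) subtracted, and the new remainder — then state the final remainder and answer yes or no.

R(x) = 0, so D(x) is a factor of P(x). yes

Step 1: lead(4x⁴ − 11x³ − 47x² + 14x − 20) ÷ lead(D) = 4x⁴ ÷ −x = −4x³. Subtract (−4x³)·D = 4x⁴ − 20x³. Remainder: 9x³ − 47x² + 14x − 20.
Step 2: lead(9x³ − 47x² + 14x − 20) ÷ lead(D) = 9x³ ÷ −x = −9x². Subtract (−9x²)·D = 9x³ − 45x². Remainder: −2x² + 14x − 20.
Step 3: lead(−2x² + 14x − 20) ÷ lead(D) = −2x² ÷ −x = 2x. Subtract (2x)·D = −2x² + 10x. Remainder: 4x − 20.
Step 4: lead(4x − 20) ÷ lead(D) = 4x ÷ −x = −4. Subtract (−4)·D = 4x − 20. Remainder: 0.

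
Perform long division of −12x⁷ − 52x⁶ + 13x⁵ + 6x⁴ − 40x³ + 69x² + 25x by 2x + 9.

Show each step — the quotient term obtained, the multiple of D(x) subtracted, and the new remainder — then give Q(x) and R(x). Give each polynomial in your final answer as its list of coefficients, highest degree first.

Step 1: lead(−12x⁷ − 52x⁶ + 13x⁵ + 6x⁴ − 40x³ + 69x² + 25x) ÷ lead(D) = −12x⁷ ÷ 2x = −6x⁶. Subtract (−6x⁶)·D = −12x⁷ − 54x⁶. Remainder: 2x⁶ + 13x⁵ + 6x⁴ − 40x³ + 69x² + 25x.
Step 2: lead(2x⁶ + 13x⁵ + 6x⁴ − 40x³ + 69x² + 25x) ÷ lead(D) = 2x⁶ ÷ 2x = x⁵. Subtract (x⁵)·D = 2x⁶ + 9x⁵. Remainder: 4x⁵ + 6x⁴ − 40x³ + 69x² + 25x.
Step 3: lead(4x⁵ + 6x⁴ − 40x³ + 69x² + 25x) ÷ lead(D) = 4x⁵ ÷ 2x = 2x⁴. Subtract (2x⁴)·D = 4x⁵ + 18x⁴. Remainder: −12x⁴ − 40x³ + 69x² + 25x.
Step 4: lead(−12x⁴ − 40x³ + 69x² + 25x) ÷ lead(D) = −12x⁴ ÷ 2x = −6x³. Subtract (−6x³)·D = −12x⁴ − 54x³. Remainder: 14x³ + 69x² + 25x.
Step 5: lead(14x³ + 69x² + 25x) ÷ lead(D) = 14x³ ÷ 2x = 7x². Subtract (7x²)·D = 14x³ + 63x². Remainder: 6x² + 25x.
Step 6: lead(6x² + 25x) ÷ lead(D) = 6x² ÷ 2x = 3x. Subtract (3x)·D = 6x² + 27x. Remainder: −2x.
Step 7: lead(−2x) ÷ lead(D) = −2x ÷ 2x = −1. Subtract (−1)·D = −2x − 9. Remainder: 9.

Q = [-6, 1, 2, -6, 7, 3, -1]; R = [9]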